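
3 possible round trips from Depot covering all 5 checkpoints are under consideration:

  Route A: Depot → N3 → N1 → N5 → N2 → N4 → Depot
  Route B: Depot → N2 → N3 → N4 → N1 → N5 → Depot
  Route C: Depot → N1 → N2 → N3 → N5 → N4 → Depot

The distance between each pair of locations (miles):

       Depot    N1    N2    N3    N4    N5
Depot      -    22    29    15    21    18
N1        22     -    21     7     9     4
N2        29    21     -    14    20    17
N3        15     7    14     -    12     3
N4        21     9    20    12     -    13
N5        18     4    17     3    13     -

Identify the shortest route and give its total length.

Shortest is Route A, total 84 miles.

Route A: 15 + 7 + 4 + 17 + 20 + 21 = 84
Route B: 29 + 14 + 12 + 9 + 4 + 18 = 86
Route C: 22 + 21 + 14 + 3 + 13 + 21 = 94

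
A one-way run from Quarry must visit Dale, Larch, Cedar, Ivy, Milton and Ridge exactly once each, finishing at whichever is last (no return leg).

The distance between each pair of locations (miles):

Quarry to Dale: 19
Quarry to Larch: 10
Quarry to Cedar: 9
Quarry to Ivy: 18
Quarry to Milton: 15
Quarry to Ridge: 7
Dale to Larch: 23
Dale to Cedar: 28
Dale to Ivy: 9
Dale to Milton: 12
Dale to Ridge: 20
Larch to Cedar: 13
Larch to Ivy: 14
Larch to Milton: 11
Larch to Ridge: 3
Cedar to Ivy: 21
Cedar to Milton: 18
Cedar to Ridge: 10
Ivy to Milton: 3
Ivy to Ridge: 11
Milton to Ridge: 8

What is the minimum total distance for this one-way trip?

There are 6! = 720 possible orderings.
Quarry - Dale - Larch - Cedar - Ivy - Milton - Ridge: 19+23+13+21+3+8 = 87
Quarry - Dale - Larch - Cedar - Ivy - Ridge - Milton: 19+23+13+21+11+8 = 95
Quarry - Dale - Larch - Cedar - Milton - Ivy - Ridge: 19+23+13+18+3+11 = 87
Quarry - Dale - Larch - Cedar - Milton - Ridge - Ivy: 19+23+13+18+8+11 = 92
Quarry - Dale - Larch - Cedar - Ridge - Ivy - Milton: 19+23+13+10+11+3 = 79
Quarry - Dale - Larch - Cedar - Ridge - Milton - Ivy: 19+23+13+10+8+3 = 76
Quarry - Dale - Larch - Ivy - Cedar - Milton - Ridge: 19+23+14+21+18+8 = 103
Quarry - Dale - Larch - Ivy - Cedar - Ridge - Milton: 19+23+14+21+10+8 = 95
… (712 more)
Quarry - Cedar - Larch - Ridge - Milton - Ivy - Dale: 9+13+3+8+3+9 = 45  ← best
The minimum is 45.
One shortest path: Quarry → Cedar → Larch → Ridge → Milton → Ivy → Dale.

Minimum one-way distance = 45 miles.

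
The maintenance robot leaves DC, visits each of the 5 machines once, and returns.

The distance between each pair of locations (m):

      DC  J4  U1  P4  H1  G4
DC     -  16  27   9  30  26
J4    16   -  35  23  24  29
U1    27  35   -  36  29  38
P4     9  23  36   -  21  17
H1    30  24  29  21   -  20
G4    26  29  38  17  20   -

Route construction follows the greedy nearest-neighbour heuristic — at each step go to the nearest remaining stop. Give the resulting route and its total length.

Total distance 132 m via the nearest-neighbour route DC → P4 → G4 → H1 → J4 → U1 → DC.

DC → [P4:9 / J4:16 / G4:26 / U1:27 / H1:30] → P4 (9)
P4 → [G4:17 / H1:21 / J4:23 / U1:36] → G4 (17)
G4 → [H1:20 / J4:29 / U1:38] → H1 (20)
H1 → [J4:24 / U1:29] → J4 (24)
J4 → [U1:35] → U1 (35)
Return U1→DC: 27.
Total = 9 + 17 + 20 + 24 + 35 + 27 = 132.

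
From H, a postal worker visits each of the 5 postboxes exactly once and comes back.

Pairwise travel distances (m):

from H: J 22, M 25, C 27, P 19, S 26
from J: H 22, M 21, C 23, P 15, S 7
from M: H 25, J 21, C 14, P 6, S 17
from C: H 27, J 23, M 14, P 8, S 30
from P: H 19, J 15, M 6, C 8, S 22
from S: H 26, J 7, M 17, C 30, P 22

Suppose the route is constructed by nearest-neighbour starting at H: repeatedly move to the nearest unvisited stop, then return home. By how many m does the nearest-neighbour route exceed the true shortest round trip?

From H: P=19, J=22, M=25, S=26, C=27 → choose P (19).
From P: M=6, C=8, J=15, S=22 → choose M (6).
From M: C=14, S=17, J=21 → choose C (14).
From C: J=23, S=30 → choose J (23).
From J: S=7 → choose S (7).
NN route H → P → M → C → J → S → H costs 95.
Optimal: H → J → S → M → C → P → H costs 87 (by enumerating all 60 distinct tours).
Excess = 95 − 87 = 8.

Excess over optimum: 8 m.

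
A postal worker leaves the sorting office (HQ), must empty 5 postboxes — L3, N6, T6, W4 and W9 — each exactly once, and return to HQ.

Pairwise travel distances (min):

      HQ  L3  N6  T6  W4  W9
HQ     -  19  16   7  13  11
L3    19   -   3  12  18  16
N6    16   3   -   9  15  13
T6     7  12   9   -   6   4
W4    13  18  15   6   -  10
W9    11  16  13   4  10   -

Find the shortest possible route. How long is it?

There are 60 distinct closed tours to check (reversals are equivalent).
HQ - L3 - N6 - T6 - W4 - W9 - HQ: 19+3+9+6+10+11 = 58
HQ - L3 - N6 - T6 - W9 - W4 - HQ: 19+3+9+4+10+13 = 58
HQ - L3 - N6 - W4 - T6 - W9 - HQ: 19+3+15+6+4+11 = 58
HQ - L3 - N6 - W4 - W9 - T6 - HQ: 19+3+15+10+4+7 = 58
HQ - L3 - N6 - W9 - T6 - W4 - HQ: 19+3+13+4+6+13 = 58
HQ - L3 - N6 - W9 - W4 - T6 - HQ: 19+3+13+10+6+7 = 58
HQ - L3 - T6 - N6 - W4 - W9 - HQ: 19+12+9+15+10+11 = 76
HQ - L3 - T6 - N6 - W9 - W4 - HQ: 19+12+9+13+10+13 = 76
HQ - L3 - T6 - W4 - N6 - W9 - HQ: 19+12+6+15+13+11 = 76
HQ - L3 - T6 - W4 - W9 - N6 - HQ: 19+12+6+10+13+16 = 76
HQ - L3 - T6 - W9 - N6 - W4 - HQ: 19+12+4+13+15+13 = 76
HQ - L3 - T6 - W9 - W4 - N6 - HQ: 19+12+4+10+15+16 = 76
HQ - L3 - W4 - N6 - T6 - W9 - HQ: 19+18+15+9+4+11 = 76
HQ - L3 - W4 - N6 - W9 - T6 - HQ: 19+18+15+13+4+7 = 76
… (46 more)
The minimum is 58.
One optimal route: HQ → L3 → N6 → T6 → W4 → W9 → HQ (or its reverse).

58 min — the shortest possible round trip.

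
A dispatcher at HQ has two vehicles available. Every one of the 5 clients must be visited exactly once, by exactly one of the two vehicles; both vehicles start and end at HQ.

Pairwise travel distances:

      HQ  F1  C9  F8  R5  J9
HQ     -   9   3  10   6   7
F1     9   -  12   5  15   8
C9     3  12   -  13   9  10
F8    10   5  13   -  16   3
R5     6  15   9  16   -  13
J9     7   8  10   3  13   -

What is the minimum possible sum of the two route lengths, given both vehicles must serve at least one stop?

Minimum combined distance: 42.

Try each way of splitting the stops between the two vehicles (each non-empty) and, for each split, find the best tour for each vehicle:
  {F1} + {C9, F8, R5, J9}: 18 + 38 = 56
  {C9} + {F1, F8, R5, J9}: 6 + 36 = 42
  {F1, C9} + {F8, R5, J9}: 24 + 32 = 56
  {F8} + {F1, C9, R5, J9}: 20 + 42 = 62
  {F1, F8} + {C9, R5, J9}: 24 + 32 = 56
  {C9, F8} + {F1, R5, J9}: 26 + 36 = 62
  … (15 splits in total)
Best: vehicle 1 HQ → C9 → HQ = 6; vehicle 2 HQ → F1 → F8 → J9 → R5 → HQ = 36; combined 42.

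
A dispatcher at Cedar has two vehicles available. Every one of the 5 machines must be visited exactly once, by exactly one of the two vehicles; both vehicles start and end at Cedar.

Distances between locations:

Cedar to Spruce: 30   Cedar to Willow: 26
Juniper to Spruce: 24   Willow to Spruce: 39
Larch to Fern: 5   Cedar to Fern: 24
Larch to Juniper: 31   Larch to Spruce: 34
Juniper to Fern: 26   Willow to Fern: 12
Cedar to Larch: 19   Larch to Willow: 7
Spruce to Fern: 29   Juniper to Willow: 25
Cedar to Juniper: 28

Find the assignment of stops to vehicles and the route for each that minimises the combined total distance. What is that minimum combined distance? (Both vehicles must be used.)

Minimum combined distance: 144.

Check every non-empty split of the stops between the two vehicles; for each half take its own optimal tour:
  {Larch} + {Juniper, Willow, Spruce, Fern}: 38 + 115 = 153
  {Juniper} + {Larch, Willow, Spruce, Fern}: 56 + 97 = 153
  {Larch, Juniper} + {Willow, Spruce, Fern}: 78 + 97 = 175
  {Willow} + {Larch, Juniper, Spruce, Fern}: 52 + 104 = 156
  {Larch, Willow} + {Juniper, Spruce, Fern}: 52 + 104 = 156
  {Juniper, Willow} + {Larch, Spruce, Fern}: 79 + 83 = 162
  … (15 splits in total)
  {Juniper, Spruce} + {Larch, Willow, Fern}: 82 + 62 = 144  ← best
Best: vehicle 1 Cedar → Juniper → Spruce → Cedar = 82; vehicle 2 Cedar → Larch → Willow → Fern → Cedar = 62; combined 144.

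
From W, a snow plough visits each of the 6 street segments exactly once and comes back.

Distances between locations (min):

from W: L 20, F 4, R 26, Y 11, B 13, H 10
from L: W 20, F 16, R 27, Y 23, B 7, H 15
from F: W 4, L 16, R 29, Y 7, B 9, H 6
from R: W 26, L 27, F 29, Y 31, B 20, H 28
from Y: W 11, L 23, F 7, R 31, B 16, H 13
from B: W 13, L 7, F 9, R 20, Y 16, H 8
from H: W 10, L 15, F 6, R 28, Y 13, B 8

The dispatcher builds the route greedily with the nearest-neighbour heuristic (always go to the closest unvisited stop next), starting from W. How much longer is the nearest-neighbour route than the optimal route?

From W: F=4, H=10, Y=11, B=13, L=20, R=26 → choose F (4).
From F: H=6, Y=7, B=9, L=16, R=29 → choose H (6).
From H: B=8, Y=13, L=15, R=28 → choose B (8).
From B: L=7, Y=16, R=20 → choose L (7).
From L: Y=23, R=27 → choose Y (23).
From Y: R=31 → choose R (31).
NN route W → F → H → B → L → Y → R → W costs 105.
Optimal: W → F → Y → H → L → B → R → W costs 92 (by enumerating all 360 distinct tours).
Excess = 105 − 92 = 13.

13 min longer than the optimal tour.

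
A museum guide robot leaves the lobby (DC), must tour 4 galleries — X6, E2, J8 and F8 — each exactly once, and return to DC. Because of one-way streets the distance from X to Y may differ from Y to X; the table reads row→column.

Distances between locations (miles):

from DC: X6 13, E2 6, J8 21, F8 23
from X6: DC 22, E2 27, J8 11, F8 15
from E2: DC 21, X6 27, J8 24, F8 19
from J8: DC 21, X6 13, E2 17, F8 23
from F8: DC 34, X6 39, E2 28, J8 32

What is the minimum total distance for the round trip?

DC → X6 → E2 → J8 → F8 → DC: 13+27+24+23+34 = 121
DC → X6 → E2 → F8 → J8 → DC: 13+27+19+32+21 = 112
DC → X6 → J8 → E2 → F8 → DC: 13+11+17+19+34 = 94
DC → X6 → J8 → F8 → E2 → DC: 13+11+23+28+21 = 96
DC → X6 → F8 → E2 → J8 → DC: 13+15+28+24+21 = 101
DC → X6 → F8 → J8 → E2 → DC: 13+15+32+17+21 = 98
DC → E2 → X6 → J8 → F8 → DC: 6+27+11+23+34 = 101
DC → E2 → X6 → F8 → J8 → DC: 6+27+15+32+21 = 101
DC → E2 → J8 → X6 → F8 → DC: 6+24+13+15+34 = 92
DC → E2 → J8 → F8 → X6 → DC: 6+24+23+39+22 = 114
DC → E2 → F8 → X6 → J8 → DC: 6+19+39+11+21 = 96
DC → E2 → F8 → J8 → X6 → DC: 6+19+32+13+22 = 92
DC → J8 → X6 → E2 → F8 → DC: 21+13+27+19+34 = 114
DC → J8 → X6 → F8 → E2 → DC: 21+13+15+28+21 = 98
… (10 more)
The minimum is 92.
One optimal route: DC → E2 → J8 → X6 → F8 → DC.

Minimum total distance: 92 miles.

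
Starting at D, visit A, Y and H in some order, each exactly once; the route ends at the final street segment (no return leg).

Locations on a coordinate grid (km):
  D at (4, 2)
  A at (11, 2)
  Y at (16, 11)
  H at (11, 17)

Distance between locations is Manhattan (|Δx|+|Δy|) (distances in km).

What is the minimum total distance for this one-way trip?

There are 3! = 6 possible orderings.
D→A→Y→H: 7+14+11 = 32
D→A→H→Y: 7+15+11 = 33
D→Y→A→H: 21+14+15 = 50
D→Y→H→A: 21+11+15 = 47
D→H→A→Y: 22+15+14 = 51
D→H→Y→A: 22+11+14 = 47
The minimum is 32.
One shortest path: D → A → Y → H.

Shortest open route: 32 km.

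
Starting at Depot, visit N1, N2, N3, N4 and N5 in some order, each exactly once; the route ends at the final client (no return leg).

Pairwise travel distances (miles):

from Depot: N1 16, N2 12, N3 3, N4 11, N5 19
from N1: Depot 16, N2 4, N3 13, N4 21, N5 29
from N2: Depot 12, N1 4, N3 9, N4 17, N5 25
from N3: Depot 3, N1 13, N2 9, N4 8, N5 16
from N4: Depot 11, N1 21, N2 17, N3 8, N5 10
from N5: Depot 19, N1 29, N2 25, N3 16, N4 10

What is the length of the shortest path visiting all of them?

Minimum one-way distance = 47 miles.

There are 5! = 120 possible orderings.
Depot → N1 → N2 → N3 → N4 → N5: 16+4+9+8+10 = 47
Depot → N1 → N2 → N3 → N5 → N4: 16+4+9+16+10 = 55
Depot → N1 → N2 → N4 → N3 → N5: 16+4+17+8+16 = 61
Depot → N1 → N2 → N4 → N5 → N3: 16+4+17+10+16 = 63
Depot → N1 → N2 → N5 → N3 → N4: 16+4+25+16+8 = 69
Depot → N1 → N2 → N5 → N4 → N3: 16+4+25+10+8 = 63
Depot → N1 → N3 → N2 → N4 → N5: 16+13+9+17+10 = 65
Depot → N1 → N3 → N2 → N5 → N4: 16+13+9+25+10 = 73
Depot → N1 → N3 → N4 → N2 → N5: 16+13+8+17+25 = 79
Depot → N1 → N3 → N4 → N5 → N2: 16+13+8+10+25 = 72
Depot → N1 → N3 → N5 → N2 → N4: 16+13+16+25+17 = 87
Depot → N1 → N3 → N5 → N4 → N2: 16+13+16+10+17 = 72
Depot → N1 → N4 → N2 → N3 → N5: 16+21+17+9+16 = 79
Depot → N1 → N4 → N2 → N5 → N3: 16+21+17+25+16 = 95
… (106 more)
The minimum is 47.
One shortest path: Depot → N1 → N2 → N3 → N4 → N5.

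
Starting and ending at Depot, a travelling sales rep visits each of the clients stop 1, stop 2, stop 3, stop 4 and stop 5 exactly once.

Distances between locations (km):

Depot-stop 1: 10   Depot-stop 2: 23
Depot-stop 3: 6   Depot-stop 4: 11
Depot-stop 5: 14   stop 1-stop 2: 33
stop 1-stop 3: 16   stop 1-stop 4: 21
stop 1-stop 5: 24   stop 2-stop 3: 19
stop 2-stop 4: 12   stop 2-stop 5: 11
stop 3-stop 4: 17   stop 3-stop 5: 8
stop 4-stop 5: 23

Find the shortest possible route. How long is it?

Shortest round trip = 68 km.

With 5 stops there are 5!/2 = 60 distinct round trips (a route and its reverse cost the same).
Depot→stop 1→stop 2→stop 3→stop 4→stop 5→Depot: 10+33+19+17+23+14 = 116
Depot→stop 1→stop 2→stop 3→stop 5→stop 4→Depot: 10+33+19+8+23+11 = 104
Depot→stop 1→stop 2→stop 4→stop 3→stop 5→Depot: 10+33+12+17+8+14 = 94
Depot→stop 1→stop 2→stop 4→stop 5→stop 3→Depot: 10+33+12+23+8+6 = 92
Depot→stop 1→stop 2→stop 5→stop 3→stop 4→Depot: 10+33+11+8+17+11 = 90
Depot→stop 1→stop 2→stop 5→stop 4→stop 3→Depot: 10+33+11+23+17+6 = 100
Depot→stop 1→stop 3→stop 2→stop 4→stop 5→Depot: 10+16+19+12+23+14 = 94
Depot→stop 1→stop 3→stop 2→stop 5→stop 4→Depot: 10+16+19+11+23+11 = 90
Depot→stop 1→stop 3→stop 4→stop 2→stop 5→Depot: 10+16+17+12+11+14 = 80
Depot→stop 1→stop 3→stop 4→stop 5→stop 2→Depot: 10+16+17+23+11+23 = 100
Depot→stop 1→stop 3→stop 5→stop 2→stop 4→Depot: 10+16+8+11+12+11 = 68
Depot→stop 1→stop 3→stop 5→stop 4→stop 2→Depot: 10+16+8+23+12+23 = 92
Depot→stop 1→stop 4→stop 2→stop 3→stop 5→Depot: 10+21+12+19+8+14 = 84
Depot→stop 1→stop 4→stop 2→stop 5→stop 3→Depot: 10+21+12+11+8+6 = 68
… (46 more)
The minimum is 68.
One optimal route: Depot → stop 1 → stop 3 → stop 5 → stop 2 → stop 4 → Depot (or its reverse).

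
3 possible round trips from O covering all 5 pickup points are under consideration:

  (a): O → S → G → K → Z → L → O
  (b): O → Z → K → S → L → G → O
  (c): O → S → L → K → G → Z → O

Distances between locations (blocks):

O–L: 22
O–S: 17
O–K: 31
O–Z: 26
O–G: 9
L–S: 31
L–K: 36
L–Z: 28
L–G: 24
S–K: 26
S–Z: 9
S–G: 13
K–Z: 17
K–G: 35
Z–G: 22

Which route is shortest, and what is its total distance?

(a): 17 + 13 + 35 + 17 + 28 + 22 = 132
(b): 26 + 17 + 26 + 31 + 24 + 9 = 133
(c): 17 + 31 + 36 + 35 + 22 + 26 = 167

132 blocks — (a) is the shortest.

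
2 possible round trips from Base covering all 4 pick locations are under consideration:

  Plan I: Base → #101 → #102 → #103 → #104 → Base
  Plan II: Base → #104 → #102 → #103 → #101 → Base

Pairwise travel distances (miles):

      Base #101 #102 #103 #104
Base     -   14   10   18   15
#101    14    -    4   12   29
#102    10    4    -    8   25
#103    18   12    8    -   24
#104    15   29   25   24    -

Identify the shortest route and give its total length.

Shortest is Plan I, total 65 miles.

Plan I: 14 + 4 + 8 + 24 + 15 = 65
Plan II: 15 + 25 + 8 + 12 + 14 = 74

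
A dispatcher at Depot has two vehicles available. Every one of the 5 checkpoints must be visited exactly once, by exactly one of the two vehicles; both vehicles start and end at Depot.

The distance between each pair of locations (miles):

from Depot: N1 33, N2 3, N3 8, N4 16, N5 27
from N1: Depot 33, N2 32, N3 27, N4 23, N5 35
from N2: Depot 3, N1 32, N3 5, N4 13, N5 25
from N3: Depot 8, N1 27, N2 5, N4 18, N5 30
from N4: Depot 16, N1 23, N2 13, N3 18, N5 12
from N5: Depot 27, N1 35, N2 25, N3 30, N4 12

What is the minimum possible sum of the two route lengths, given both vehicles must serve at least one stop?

Minimum combined distance: 103 miles.

There are 2^4 − 1 = 15 ways to divide the 5 stops into two non-empty groups. For each, the best each vehicle can do is its own shortest tour through its group:
  {N1} + {N2, N3, N4, N5}: 66 + 65 = 131
  {N2} + {N1, N3, N4, N5}: 6 + 97 = 103
  {N1, N2} + {N3, N4, N5}: 68 + 65 = 133
  {N3} + {N1, N2, N4, N5}: 16 + 96 = 112
  {N1, N3} + {N2, N4, N5}: 68 + 55 = 123
  {N2, N3} + {N1, N4, N5}: 16 + 95 = 111
  … (15 splits in total)
Best: vehicle 1 Depot → N2 → Depot = 6; vehicle 2 Depot → N3 → N1 → N4 → N5 → Depot = 97; combined 103.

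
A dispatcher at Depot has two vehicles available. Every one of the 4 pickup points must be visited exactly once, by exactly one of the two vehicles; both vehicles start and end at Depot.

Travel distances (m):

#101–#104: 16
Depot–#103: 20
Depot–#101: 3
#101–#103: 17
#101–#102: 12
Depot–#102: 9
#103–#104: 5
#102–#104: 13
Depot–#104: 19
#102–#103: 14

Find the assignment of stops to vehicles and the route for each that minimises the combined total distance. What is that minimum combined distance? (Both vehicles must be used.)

Minimum combined distance: 53 m.

Check every non-empty split of the stops between the two vehicles; for each half take its own optimal tour:
  {#101} + {#102, #103, #104}: 6 + 47 = 53
  {#102} + {#101, #103, #104}: 18 + 44 = 62
  {#101, #102} + {#103, #104}: 24 + 44 = 68
  {#103} + {#101, #102, #104}: 40 + 41 = 81
  {#101, #103} + {#102, #104}: 40 + 41 = 81
  {#102, #103} + {#101, #104}: 43 + 38 = 81
  … (7 splits in total)
Best: vehicle 1 Depot → #101 → Depot = 6; vehicle 2 Depot → #102 → #103 → #104 → Depot = 47; combined 53.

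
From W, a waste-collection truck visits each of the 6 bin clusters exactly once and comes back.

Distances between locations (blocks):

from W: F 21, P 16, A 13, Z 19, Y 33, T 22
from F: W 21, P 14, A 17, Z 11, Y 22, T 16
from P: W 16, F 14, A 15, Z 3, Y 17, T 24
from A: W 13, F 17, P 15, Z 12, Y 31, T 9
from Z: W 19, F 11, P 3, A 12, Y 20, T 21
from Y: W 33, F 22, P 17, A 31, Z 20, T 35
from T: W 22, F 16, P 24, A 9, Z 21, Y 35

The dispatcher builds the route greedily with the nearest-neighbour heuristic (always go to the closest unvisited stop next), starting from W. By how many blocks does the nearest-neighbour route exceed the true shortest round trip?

From W: A=13, P=16, Z=19, F=21, T=22, Y=33 → choose A (13).
From A: T=9, Z=12, P=15, F=17, Y=31 → choose T (9).
From T: F=16, Z=21, P=24, Y=35 → choose F (16).
From F: Z=11, P=14, Y=22 → choose Z (11).
From Z: P=3, Y=20 → choose P (3).
From P: Y=17 → choose Y (17).
NN route W → A → T → F → Z → P → Y → W costs 102.
Optimal: W → P → Z → Y → F → T → A → W costs 99 (by enumerating all 360 distinct tours).
Excess = 102 − 99 = 3.

3 blocks longer than the optimal tour.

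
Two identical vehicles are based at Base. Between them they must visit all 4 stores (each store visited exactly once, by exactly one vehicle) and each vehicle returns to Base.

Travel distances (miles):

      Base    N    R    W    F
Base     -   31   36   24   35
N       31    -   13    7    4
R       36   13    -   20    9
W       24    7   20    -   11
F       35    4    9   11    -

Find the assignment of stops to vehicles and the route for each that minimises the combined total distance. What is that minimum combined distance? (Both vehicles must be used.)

Minimum combined distance: 128 miles.

There are 2^3 − 1 = 7 ways to divide the 4 stops into two non-empty groups. For each, the best each vehicle can do is its own shortest tour through its group:
  {N} + {R, W, F}: 62 + 80 = 142
  {R} + {N, W, F}: 72 + 70 = 142
  {N, R} + {W, F}: 80 + 70 = 150
  {W} + {N, R, F}: 48 + 80 = 128
  {N, W} + {R, F}: 62 + 80 = 142
  {R, W} + {N, F}: 80 + 70 = 150
  … (7 splits in total)
Best: vehicle 1 Base → W → Base = 48; vehicle 2 Base → N → F → R → Base = 80; combined 128.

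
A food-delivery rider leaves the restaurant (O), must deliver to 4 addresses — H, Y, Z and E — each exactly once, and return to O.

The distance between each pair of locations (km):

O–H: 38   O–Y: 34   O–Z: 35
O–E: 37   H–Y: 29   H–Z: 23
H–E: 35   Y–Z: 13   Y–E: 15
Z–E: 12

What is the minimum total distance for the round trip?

Minimum total distance: 122 km.

With 4 stops there are 4!/2 = 12 distinct round trips (a route and its reverse cost the same).
O - H - Y - Z - E - O: 38+29+13+12+37 = 129
O - H - Y - E - Z - O: 38+29+15+12+35 = 129
O - H - Z - Y - E - O: 38+23+13+15+37 = 126
O - H - Z - E - Y - O: 38+23+12+15+34 = 122
O - H - E - Y - Z - O: 38+35+15+13+35 = 136
O - H - E - Z - Y - O: 38+35+12+13+34 = 132
O - Y - H - Z - E - O: 34+29+23+12+37 = 135
O - Y - H - E - Z - O: 34+29+35+12+35 = 145
O - Y - Z - H - E - O: 34+13+23+35+37 = 142
O - Y - E - H - Z - O: 34+15+35+23+35 = 142
O - Z - H - Y - E - O: 35+23+29+15+37 = 139
O - Z - Y - H - E - O: 35+13+29+35+37 = 149
The minimum is 122.
One optimal route: O → H → Z → E → Y → O (or its reverse).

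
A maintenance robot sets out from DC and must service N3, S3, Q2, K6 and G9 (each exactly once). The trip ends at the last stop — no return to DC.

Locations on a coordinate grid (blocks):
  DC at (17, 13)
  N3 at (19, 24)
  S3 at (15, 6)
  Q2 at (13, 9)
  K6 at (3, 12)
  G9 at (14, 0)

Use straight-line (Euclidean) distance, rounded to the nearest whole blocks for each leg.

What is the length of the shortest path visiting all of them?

Shortest open route: 51 blocks.

There are 5! = 120 possible orderings.
DC→N3→S3→Q2→K6→G9: 11+18+4+10+16 = 59
DC→N3→S3→Q2→G9→K6: 11+18+4+9+16 = 58
DC→N3→S3→K6→Q2→G9: 11+18+13+10+9 = 61
DC→N3→S3→K6→G9→Q2: 11+18+13+16+9 = 67
DC→N3→S3→G9→Q2→K6: 11+18+6+9+10 = 54
DC→N3→S3→G9→K6→Q2: 11+18+6+16+10 = 61
DC→N3→Q2→S3→K6→G9: 11+16+4+13+16 = 60
DC→N3→Q2→S3→G9→K6: 11+16+4+6+16 = 53
DC→N3→Q2→K6→S3→G9: 11+16+10+13+6 = 56
DC→N3→Q2→K6→G9→S3: 11+16+10+16+6 = 59
DC→N3→Q2→G9→S3→K6: 11+16+9+6+13 = 55
DC→N3→Q2→G9→K6→S3: 11+16+9+16+13 = 65
DC→N3→K6→S3→Q2→G9: 11+20+13+4+9 = 57
DC→N3→K6→S3→G9→Q2: 11+20+13+6+9 = 59
… (106 more)
DC→N3→K6→Q2→S3→G9: 11+20+10+4+6 = 51  ← best
The minimum is 51.
One shortest path: DC → N3 → K6 → Q2 → S3 → G9.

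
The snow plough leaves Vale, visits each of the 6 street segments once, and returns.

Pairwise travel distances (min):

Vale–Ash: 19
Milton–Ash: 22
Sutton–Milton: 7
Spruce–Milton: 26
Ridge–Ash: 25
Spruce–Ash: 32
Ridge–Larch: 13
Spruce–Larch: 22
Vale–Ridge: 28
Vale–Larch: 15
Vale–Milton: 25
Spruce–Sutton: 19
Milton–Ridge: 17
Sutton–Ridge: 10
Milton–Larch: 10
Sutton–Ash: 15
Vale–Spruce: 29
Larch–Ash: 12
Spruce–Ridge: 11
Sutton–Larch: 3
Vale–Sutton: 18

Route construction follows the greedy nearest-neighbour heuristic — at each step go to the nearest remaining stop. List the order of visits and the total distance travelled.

From Vale: distances to unvisited — Larch=15, Sutton=18, Ash=19, Milton=25, Ridge=28, Spruce=29. Nearest is Larch (15).
From Larch: distances to unvisited — Sutton=3, Milton=10, Ash=12, Ridge=13, Spruce=22. Nearest is Sutton (3).
From Sutton: distances to unvisited — Milton=7, Ridge=10, Ash=15, Spruce=19. Nearest is Milton (7).
From Milton: distances to unvisited — Ridge=17, Ash=22, Spruce=26. Nearest is Ridge (17).
From Ridge: distances to unvisited — Spruce=11, Ash=25. Nearest is Spruce (11).
From Spruce: distances to unvisited — Ash=32. Nearest is Ash (32).
Return Ash→Vale: 19.
Total = 15 + 3 + 7 + 17 + 11 + 32 + 19 = 104.

Total distance 104 min via the nearest-neighbour route Vale → Larch → Sutton → Milton → Ridge → Spruce → Ash → Vale.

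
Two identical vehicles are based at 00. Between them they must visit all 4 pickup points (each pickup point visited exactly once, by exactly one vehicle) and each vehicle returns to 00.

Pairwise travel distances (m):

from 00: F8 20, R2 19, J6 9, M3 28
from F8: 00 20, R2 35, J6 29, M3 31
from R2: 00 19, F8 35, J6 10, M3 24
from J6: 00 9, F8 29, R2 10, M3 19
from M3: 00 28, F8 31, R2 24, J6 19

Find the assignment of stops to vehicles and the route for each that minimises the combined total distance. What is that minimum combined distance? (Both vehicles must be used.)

111 m — the smallest possible combined total.

There are 2^3 − 1 = 7 ways to divide the 4 stops into two non-empty groups. For each, the best each vehicle can do is its own shortest tour through its group:
  {F8} + {R2, J6, M3}: 40 + 71 = 111
  {R2} + {F8, J6, M3}: 38 + 79 = 117
  {F8, R2} + {J6, M3}: 74 + 56 = 130
  {J6} + {F8, R2, M3}: 18 + 94 = 112
  {F8, J6} + {R2, M3}: 58 + 71 = 129
  {R2, J6} + {F8, M3}: 38 + 79 = 117
  … (7 splits in total)
Best: vehicle 1 00 → F8 → 00 = 40; vehicle 2 00 → R2 → M3 → J6 → 00 = 71; combined 111.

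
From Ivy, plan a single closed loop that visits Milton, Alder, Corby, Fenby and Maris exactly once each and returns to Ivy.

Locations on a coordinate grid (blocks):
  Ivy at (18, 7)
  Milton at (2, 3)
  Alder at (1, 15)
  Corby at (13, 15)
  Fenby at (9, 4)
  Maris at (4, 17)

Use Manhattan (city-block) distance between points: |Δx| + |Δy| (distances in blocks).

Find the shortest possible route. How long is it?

There are 60 distinct closed tours to check (reversals are equivalent).
Ivy → Milton → Alder → Corby → Fenby → Maris → Ivy: 20+13+12+15+18+24 = 102
Ivy → Milton → Alder → Corby → Maris → Fenby → Ivy: 20+13+12+11+18+12 = 86
Ivy → Milton → Alder → Fenby → Corby → Maris → Ivy: 20+13+19+15+11+24 = 102
Ivy → Milton → Alder → Fenby → Maris → Corby → Ivy: 20+13+19+18+11+13 = 94
Ivy → Milton → Alder → Maris → Corby → Fenby → Ivy: 20+13+5+11+15+12 = 76
Ivy → Milton → Alder → Maris → Fenby → Corby → Ivy: 20+13+5+18+15+13 = 84
Ivy → Milton → Corby → Alder → Fenby → Maris → Ivy: 20+23+12+19+18+24 = 116
Ivy → Milton → Corby → Alder → Maris → Fenby → Ivy: 20+23+12+5+18+12 = 90
Ivy → Milton → Corby → Fenby → Alder → Maris → Ivy: 20+23+15+19+5+24 = 106
Ivy → Milton → Corby → Fenby → Maris → Alder → Ivy: 20+23+15+18+5+25 = 106
Ivy → Milton → Corby → Maris → Alder → Fenby → Ivy: 20+23+11+5+19+12 = 90
Ivy → Milton → Corby → Maris → Fenby → Alder → Ivy: 20+23+11+18+19+25 = 116
Ivy → Milton → Fenby → Alder → Corby → Maris → Ivy: 20+8+19+12+11+24 = 94
Ivy → Milton → Fenby → Alder → Maris → Corby → Ivy: 20+8+19+5+11+13 = 76
… (46 more)
Ivy → Corby → Maris → Alder → Milton → Fenby → Ivy: 13+11+5+13+8+12 = 62  ← best
The minimum is 62.
One optimal route: Ivy → Corby → Maris → Alder → Milton → Fenby → Ivy (or its reverse).

Minimum total distance: 62 blocks.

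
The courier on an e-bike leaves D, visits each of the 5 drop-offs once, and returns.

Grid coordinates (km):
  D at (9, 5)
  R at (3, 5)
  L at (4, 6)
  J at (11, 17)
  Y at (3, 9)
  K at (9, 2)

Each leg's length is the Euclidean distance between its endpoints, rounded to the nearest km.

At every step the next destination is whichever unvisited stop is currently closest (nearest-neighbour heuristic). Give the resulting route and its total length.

Total distance 37 km via the nearest-neighbour route D → K → L → R → Y → J → D.

D → [K:3 / L:5 / R:6 / Y:7 / J:12] → K (3)
K → [L:6 / R:7 / Y:9 / J:15] → L (6)
L → [R:1 / Y:3 / J:13] → R (1)
R → [Y:4 / J:14] → Y (4)
Y → [J:11] → J (11)
Return J→D: 12.
Total = 3 + 6 + 1 + 4 + 11 + 12 = 37.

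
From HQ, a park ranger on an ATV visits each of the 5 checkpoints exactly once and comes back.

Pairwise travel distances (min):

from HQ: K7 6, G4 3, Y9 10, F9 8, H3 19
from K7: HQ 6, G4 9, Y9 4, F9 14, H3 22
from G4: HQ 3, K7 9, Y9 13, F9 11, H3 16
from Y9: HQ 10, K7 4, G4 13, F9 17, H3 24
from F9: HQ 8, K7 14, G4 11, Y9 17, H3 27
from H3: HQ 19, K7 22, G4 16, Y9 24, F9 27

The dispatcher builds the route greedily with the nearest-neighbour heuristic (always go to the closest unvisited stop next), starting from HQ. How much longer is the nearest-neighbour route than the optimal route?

HQ: G4=3, K7=6, F9=8, Y9=10, H3=19 ⇒ G4
G4: K7=9, F9=11, Y9=13, H3=16 ⇒ K7
K7: Y9=4, F9=14, H3=22 ⇒ Y9
Y9: F9=17, H3=24 ⇒ F9
F9: H3=27 ⇒ H3
NN route HQ → G4 → K7 → Y9 → F9 → H3 → HQ costs 79.
Optimal: HQ → K7 → Y9 → H3 → G4 → F9 → HQ costs 69 (by enumerating all 60 distinct tours).
Excess = 79 − 69 = 10.

10 min longer than the optimal tour.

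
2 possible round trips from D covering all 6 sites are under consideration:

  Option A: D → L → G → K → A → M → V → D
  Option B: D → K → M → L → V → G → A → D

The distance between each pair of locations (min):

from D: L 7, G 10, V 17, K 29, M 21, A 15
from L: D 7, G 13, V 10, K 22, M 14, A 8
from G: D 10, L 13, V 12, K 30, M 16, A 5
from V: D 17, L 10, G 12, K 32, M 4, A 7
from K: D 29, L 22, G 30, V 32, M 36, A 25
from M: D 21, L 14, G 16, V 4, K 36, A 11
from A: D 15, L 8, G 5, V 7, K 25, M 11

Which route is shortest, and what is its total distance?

Option A: 7 + 13 + 30 + 25 + 11 + 4 + 17 = 107
Option B: 29 + 36 + 14 + 10 + 12 + 5 + 15 = 121

Shortest is Option A, total 107 min.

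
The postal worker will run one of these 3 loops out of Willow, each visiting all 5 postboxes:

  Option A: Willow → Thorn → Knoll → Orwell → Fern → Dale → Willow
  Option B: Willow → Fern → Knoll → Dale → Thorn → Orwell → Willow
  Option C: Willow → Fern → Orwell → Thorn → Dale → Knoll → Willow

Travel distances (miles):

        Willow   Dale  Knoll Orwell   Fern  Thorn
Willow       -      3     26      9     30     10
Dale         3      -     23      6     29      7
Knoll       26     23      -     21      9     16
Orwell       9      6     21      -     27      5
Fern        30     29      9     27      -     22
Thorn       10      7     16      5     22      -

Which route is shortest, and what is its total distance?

Option A: 10 + 16 + 21 + 27 + 29 + 3 = 106
Option B: 30 + 9 + 23 + 7 + 5 + 9 = 83
Option C: 30 + 27 + 5 + 7 + 23 + 26 = 118

Shortest is Option B, total 83 miles.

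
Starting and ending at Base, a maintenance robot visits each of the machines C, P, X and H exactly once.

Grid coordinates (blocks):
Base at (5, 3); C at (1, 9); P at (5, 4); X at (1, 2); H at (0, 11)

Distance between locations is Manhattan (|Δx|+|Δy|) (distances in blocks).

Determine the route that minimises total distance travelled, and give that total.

There are 12 distinct closed tours to check (reversals are equivalent).
Base-C-P-X-H-Base: 10+9+6+10+13 = 48
Base-C-P-H-X-Base: 10+9+12+10+5 = 46
Base-C-X-P-H-Base: 10+7+6+12+13 = 48
Base-C-X-H-P-Base: 10+7+10+12+1 = 40
Base-C-H-P-X-Base: 10+3+12+6+5 = 36
Base-C-H-X-P-Base: 10+3+10+6+1 = 30
Base-P-C-X-H-Base: 1+9+7+10+13 = 40
Base-P-C-H-X-Base: 1+9+3+10+5 = 28
Base-P-X-C-H-Base: 1+6+7+3+13 = 30
Base-P-H-C-X-Base: 1+12+3+7+5 = 28
Base-X-C-P-H-Base: 5+7+9+12+13 = 46
Base-X-P-C-H-Base: 5+6+9+3+13 = 36
The minimum is 28.
One optimal route: Base → P → C → H → X → Base (or its reverse).

28 blocks — the shortest possible round trip.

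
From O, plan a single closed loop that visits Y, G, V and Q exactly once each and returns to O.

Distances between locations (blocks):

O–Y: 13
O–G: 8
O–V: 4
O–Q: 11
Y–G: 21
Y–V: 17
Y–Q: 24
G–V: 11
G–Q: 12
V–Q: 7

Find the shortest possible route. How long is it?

O-Y-G-V-Q-O: 13+21+11+7+11 = 63
O-Y-G-Q-V-O: 13+21+12+7+4 = 57
O-Y-V-G-Q-O: 13+17+11+12+11 = 64
O-Y-V-Q-G-O: 13+17+7+12+8 = 57
O-Y-Q-G-V-O: 13+24+12+11+4 = 64
O-Y-Q-V-G-O: 13+24+7+11+8 = 63
O-G-Y-V-Q-O: 8+21+17+7+11 = 64
O-G-Y-Q-V-O: 8+21+24+7+4 = 64
O-G-V-Y-Q-O: 8+11+17+24+11 = 71
O-G-Q-Y-V-O: 8+12+24+17+4 = 65
O-V-Y-G-Q-O: 4+17+21+12+11 = 65
O-V-G-Y-Q-O: 4+11+21+24+11 = 71
The minimum is 57.
One optimal route: O → Y → G → Q → V → O (or its reverse).

Shortest round trip = 57 blocks.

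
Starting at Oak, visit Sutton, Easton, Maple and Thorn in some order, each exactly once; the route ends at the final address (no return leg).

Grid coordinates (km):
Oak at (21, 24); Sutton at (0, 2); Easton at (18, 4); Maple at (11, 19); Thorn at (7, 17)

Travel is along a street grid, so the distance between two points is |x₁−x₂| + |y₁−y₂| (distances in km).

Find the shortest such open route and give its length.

63 km — the minimum one-way total.

There are 4! = 24 possible orderings.
Oak→Sutton→Easton→Maple→Thorn: 43+20+22+6 = 91
Oak→Sutton→Easton→Thorn→Maple: 43+20+24+6 = 93
Oak→Sutton→Maple→Easton→Thorn: 43+28+22+24 = 117
Oak→Sutton→Maple→Thorn→Easton: 43+28+6+24 = 101
Oak→Sutton→Thorn→Easton→Maple: 43+22+24+22 = 111
Oak→Sutton→Thorn→Maple→Easton: 43+22+6+22 = 93
Oak→Easton→Sutton→Maple→Thorn: 23+20+28+6 = 77
Oak→Easton→Sutton→Thorn→Maple: 23+20+22+6 = 71
Oak→Easton→Maple→Sutton→Thorn: 23+22+28+22 = 95
Oak→Easton→Maple→Thorn→Sutton: 23+22+6+22 = 73
Oak→Easton→Thorn→Sutton→Maple: 23+24+22+28 = 97
Oak→Easton→Thorn→Maple→Sutton: 23+24+6+28 = 81
Oak→Maple→Sutton→Easton→Thorn: 15+28+20+24 = 87
Oak→Maple→Sutton→Thorn→Easton: 15+28+22+24 = 89
… (10 more)
Oak→Maple→Thorn→Sutton→Easton: 15+6+22+20 = 63  ← best
The minimum is 63.
One shortest path: Oak → Maple → Thorn → Sutton → Easton.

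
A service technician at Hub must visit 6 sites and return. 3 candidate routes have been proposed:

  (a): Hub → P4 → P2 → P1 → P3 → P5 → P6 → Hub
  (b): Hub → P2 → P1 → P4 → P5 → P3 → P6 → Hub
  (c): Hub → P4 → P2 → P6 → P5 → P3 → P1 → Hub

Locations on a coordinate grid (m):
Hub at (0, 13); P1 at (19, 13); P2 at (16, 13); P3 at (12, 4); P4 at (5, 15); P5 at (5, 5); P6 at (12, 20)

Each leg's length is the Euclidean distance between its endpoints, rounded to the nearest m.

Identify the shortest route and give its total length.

(a): 5 + 11 + 3 + 11 + 7 + 17 + 14 = 68
(b): 16 + 3 + 14 + 10 + 7 + 16 + 14 = 80
(c): 5 + 11 + 8 + 17 + 7 + 11 + 19 = 78

68 m — (a) is the shortest.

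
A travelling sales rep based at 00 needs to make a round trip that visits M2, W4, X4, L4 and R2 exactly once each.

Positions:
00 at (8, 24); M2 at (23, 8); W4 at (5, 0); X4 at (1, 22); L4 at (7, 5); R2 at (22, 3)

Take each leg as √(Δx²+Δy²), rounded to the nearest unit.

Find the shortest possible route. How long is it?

Shortest round trip = 74.

With 5 stops there are 5!/2 = 60 distinct round trips (a route and its reverse cost the same).
00 - M2 - W4 - X4 - L4 - R2 - 00: 22+20+22+18+15+25 = 122
00 - M2 - W4 - X4 - R2 - L4 - 00: 22+20+22+28+15+19 = 126
00 - M2 - W4 - L4 - X4 - R2 - 00: 22+20+5+18+28+25 = 118
00 - M2 - W4 - L4 - R2 - X4 - 00: 22+20+5+15+28+7 = 97
00 - M2 - W4 - R2 - X4 - L4 - 00: 22+20+17+28+18+19 = 124
00 - M2 - W4 - R2 - L4 - X4 - 00: 22+20+17+15+18+7 = 99
00 - M2 - X4 - W4 - L4 - R2 - 00: 22+26+22+5+15+25 = 115
00 - M2 - X4 - W4 - R2 - L4 - 00: 22+26+22+17+15+19 = 121
00 - M2 - X4 - L4 - W4 - R2 - 00: 22+26+18+5+17+25 = 113
00 - M2 - X4 - L4 - R2 - W4 - 00: 22+26+18+15+17+24 = 122
00 - M2 - X4 - R2 - W4 - L4 - 00: 22+26+28+17+5+19 = 117
00 - M2 - X4 - R2 - L4 - W4 - 00: 22+26+28+15+5+24 = 120
00 - M2 - L4 - W4 - X4 - R2 - 00: 22+16+5+22+28+25 = 118
00 - M2 - L4 - W4 - R2 - X4 - 00: 22+16+5+17+28+7 = 95
… (46 more)
00 - M2 - R2 - W4 - L4 - X4 - 00: 22+5+17+5+18+7 = 74  ← best
The minimum is 74.
One optimal route: 00 → M2 → R2 → W4 → L4 → X4 → 00 (or its reverse).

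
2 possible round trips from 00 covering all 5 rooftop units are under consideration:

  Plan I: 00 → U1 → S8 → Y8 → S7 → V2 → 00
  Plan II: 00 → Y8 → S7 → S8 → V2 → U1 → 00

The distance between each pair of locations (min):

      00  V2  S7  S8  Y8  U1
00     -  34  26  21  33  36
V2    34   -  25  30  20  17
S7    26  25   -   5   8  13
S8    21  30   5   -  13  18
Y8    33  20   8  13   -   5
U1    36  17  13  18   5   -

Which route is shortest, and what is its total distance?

Plan I: 36 + 18 + 13 + 8 + 25 + 34 = 134
Plan II: 33 + 8 + 5 + 30 + 17 + 36 = 129

Shortest is Plan II, total 129 min.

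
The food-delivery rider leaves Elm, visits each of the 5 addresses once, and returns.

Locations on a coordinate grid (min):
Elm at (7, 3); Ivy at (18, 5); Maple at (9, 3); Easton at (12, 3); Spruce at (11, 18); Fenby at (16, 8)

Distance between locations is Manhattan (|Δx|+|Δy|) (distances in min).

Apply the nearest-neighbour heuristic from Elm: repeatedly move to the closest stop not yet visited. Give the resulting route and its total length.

52 min along Elm → Maple → Easton → Ivy → Fenby → Spruce → Elm.

Elm → [Maple:2 / Easton:5 / Ivy:13 / Fenby:14 / Spruce:19] → Maple (2)
Maple → [Easton:3 / Ivy:11 / Fenby:12 / Spruce:17] → Easton (3)
Easton → [Ivy:8 / Fenby:9 / Spruce:16] → Ivy (8)
Ivy → [Fenby:5 / Spruce:20] → Fenby (5)
Fenby → [Spruce:15] → Spruce (15)
Return Spruce→Elm: 19.
Total = 2 + 3 + 8 + 5 + 15 + 19 = 52.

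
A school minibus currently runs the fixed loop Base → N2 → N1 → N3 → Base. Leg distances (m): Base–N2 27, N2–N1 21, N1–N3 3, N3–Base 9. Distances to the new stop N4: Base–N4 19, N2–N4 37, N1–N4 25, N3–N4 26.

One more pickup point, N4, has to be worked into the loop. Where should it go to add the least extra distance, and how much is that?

Adding 29 m by placing N4 on the Base–N2 leg.

Insertion cost between consecutive stops i–j is d(i,N4) + d(N4,j) − d(i,j):
  between Base and N2: 19 + 37 − 27 = 29
  between N2 and N1: 37 + 25 − 21 = 41
  between N1 and N3: 25 + 26 − 3 = 48
  between N3 and Base: 26 + 19 − 9 = 36
Cheapest insertion is between Base and N2, adding 29.
New total = 60 + 29 = 89.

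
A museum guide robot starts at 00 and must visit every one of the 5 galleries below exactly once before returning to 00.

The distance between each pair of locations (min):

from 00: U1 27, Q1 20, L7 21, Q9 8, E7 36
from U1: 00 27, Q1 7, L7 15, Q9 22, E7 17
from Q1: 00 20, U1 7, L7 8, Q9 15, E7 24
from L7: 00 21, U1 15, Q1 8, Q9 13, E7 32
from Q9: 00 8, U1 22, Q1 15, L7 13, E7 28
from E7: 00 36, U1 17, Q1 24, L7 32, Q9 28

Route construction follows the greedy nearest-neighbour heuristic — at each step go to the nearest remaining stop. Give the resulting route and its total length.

From 00: distances to unvisited — Q9=8, Q1=20, L7=21, U1=27, E7=36. Nearest is Q9 (8).
From Q9: distances to unvisited — L7=13, Q1=15, U1=22, E7=28. Nearest is L7 (13).
From L7: distances to unvisited — Q1=8, U1=15, E7=32. Nearest is Q1 (8).
From Q1: distances to unvisited — U1=7, E7=24. Nearest is U1 (7).
From U1: distances to unvisited — E7=17. Nearest is E7 (17).
Return E7→00: 36.
Total = 8 + 13 + 8 + 7 + 17 + 36 = 89.

Total distance 89 min via the nearest-neighbour route 00 → Q9 → L7 → Q1 → U1 → E7 → 00.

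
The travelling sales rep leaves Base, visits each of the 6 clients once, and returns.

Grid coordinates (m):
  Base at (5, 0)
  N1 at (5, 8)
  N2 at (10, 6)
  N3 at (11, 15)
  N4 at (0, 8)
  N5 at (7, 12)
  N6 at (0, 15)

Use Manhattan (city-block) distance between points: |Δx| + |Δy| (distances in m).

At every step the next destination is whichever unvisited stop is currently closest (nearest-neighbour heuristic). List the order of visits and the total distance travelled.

At Base the remaining stops are N1 8, N2 11, N4 13, N5 14, N6 20, N3 21; go to N1.
At N1 the remaining stops are N4 5, N5 6, N2 7, N6 12, N3 13; go to N4.
At N4 the remaining stops are N6 7, N5 11, N2 12, N3 18; go to N6.
At N6 the remaining stops are N5 10, N3 11, N2 19; go to N5.
At N5 the remaining stops are N3 7, N2 9; go to N3.
At N3 the remaining stops are N2 10; go to N2.
Return N2→Base: 11.
Total = 8 + 5 + 7 + 10 + 7 + 10 + 11 = 58.

Nearest-neighbour total = 58 m; route Base → N1 → N4 → N6 → N5 → N3 → N2 → Base.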